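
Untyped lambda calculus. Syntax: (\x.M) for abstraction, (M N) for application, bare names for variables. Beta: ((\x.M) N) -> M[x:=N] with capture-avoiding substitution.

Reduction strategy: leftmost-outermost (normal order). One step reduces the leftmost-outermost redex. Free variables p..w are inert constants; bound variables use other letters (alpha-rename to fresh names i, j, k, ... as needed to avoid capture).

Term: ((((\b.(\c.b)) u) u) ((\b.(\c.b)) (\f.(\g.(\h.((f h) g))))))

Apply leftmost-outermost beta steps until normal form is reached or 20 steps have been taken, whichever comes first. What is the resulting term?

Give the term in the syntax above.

Step 0: ((((\b.(\c.b)) u) u) ((\b.(\c.b)) (\f.(\g.(\h.((f h) g))))))
Step 1: (((\c.u) u) ((\b.(\c.b)) (\f.(\g.(\h.((f h) g))))))
Step 2: (u ((\b.(\c.b)) (\f.(\g.(\h.((f h) g))))))
Step 3: (u (\c.(\f.(\g.(\h.((f h) g))))))

Answer: (u (\c.(\f.(\g.(\h.((f h) g))))))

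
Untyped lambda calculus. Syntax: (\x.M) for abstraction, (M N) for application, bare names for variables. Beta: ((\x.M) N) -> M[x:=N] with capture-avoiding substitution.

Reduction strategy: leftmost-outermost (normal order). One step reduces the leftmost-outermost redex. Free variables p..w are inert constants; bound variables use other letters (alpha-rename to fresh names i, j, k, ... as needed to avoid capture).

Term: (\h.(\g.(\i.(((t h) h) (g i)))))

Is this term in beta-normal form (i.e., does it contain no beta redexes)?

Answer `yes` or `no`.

Answer: yes

Derivation:
Term: (\h.(\g.(\i.(((t h) h) (g i)))))
No beta redexes found.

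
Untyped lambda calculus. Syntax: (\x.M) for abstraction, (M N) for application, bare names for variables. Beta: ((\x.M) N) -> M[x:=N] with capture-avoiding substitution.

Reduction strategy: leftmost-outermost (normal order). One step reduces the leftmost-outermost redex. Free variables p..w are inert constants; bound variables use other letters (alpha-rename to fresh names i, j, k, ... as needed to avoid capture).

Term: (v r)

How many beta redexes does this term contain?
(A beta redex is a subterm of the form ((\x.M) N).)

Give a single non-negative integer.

Answer: 0

Derivation:
Term: (v r)
  (no redexes)
Total redexes: 0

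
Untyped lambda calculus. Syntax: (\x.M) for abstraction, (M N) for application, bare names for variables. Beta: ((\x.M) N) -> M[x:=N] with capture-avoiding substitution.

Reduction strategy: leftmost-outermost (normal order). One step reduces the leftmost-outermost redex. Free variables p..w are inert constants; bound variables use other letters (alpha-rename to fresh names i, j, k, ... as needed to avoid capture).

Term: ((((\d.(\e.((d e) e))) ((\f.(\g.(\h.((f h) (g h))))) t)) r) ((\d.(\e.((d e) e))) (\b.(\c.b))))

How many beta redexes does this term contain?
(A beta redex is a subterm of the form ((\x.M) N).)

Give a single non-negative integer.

Term: ((((\d.(\e.((d e) e))) ((\f.(\g.(\h.((f h) (g h))))) t)) r) ((\d.(\e.((d e) e))) (\b.(\c.b))))
  Redex: ((\d.(\e.((d e) e))) ((\f.(\g.(\h.((f h) (g h))))) t))
  Redex: ((\f.(\g.(\h.((f h) (g h))))) t)
  Redex: ((\d.(\e.((d e) e))) (\b.(\c.b)))
Total redexes: 3

Answer: 3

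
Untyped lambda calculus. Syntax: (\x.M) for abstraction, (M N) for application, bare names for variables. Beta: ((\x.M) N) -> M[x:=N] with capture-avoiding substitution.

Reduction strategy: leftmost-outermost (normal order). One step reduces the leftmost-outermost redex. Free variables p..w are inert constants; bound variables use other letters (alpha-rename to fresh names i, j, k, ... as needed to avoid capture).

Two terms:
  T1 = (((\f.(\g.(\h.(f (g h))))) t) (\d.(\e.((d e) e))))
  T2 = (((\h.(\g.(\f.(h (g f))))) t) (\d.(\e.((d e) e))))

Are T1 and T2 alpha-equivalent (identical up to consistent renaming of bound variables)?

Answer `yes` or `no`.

Answer: yes

Derivation:
Term 1: (((\f.(\g.(\h.(f (g h))))) t) (\d.(\e.((d e) e))))
Term 2: (((\h.(\g.(\f.(h (g f))))) t) (\d.(\e.((d e) e))))
Alpha-equivalence: compare structure up to binder renaming.
Result: True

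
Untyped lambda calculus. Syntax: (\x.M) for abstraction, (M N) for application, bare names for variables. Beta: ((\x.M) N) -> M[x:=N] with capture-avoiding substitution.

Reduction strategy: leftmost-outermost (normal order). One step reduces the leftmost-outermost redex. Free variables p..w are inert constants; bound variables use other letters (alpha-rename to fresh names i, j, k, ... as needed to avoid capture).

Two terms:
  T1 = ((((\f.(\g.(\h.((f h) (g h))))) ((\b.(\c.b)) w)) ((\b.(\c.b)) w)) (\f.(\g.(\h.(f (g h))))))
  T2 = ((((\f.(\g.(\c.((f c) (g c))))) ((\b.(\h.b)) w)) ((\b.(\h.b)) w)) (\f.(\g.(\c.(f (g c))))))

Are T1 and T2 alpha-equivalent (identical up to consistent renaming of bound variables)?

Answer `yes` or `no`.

Answer: yes

Derivation:
Term 1: ((((\f.(\g.(\h.((f h) (g h))))) ((\b.(\c.b)) w)) ((\b.(\c.b)) w)) (\f.(\g.(\h.(f (g h))))))
Term 2: ((((\f.(\g.(\c.((f c) (g c))))) ((\b.(\h.b)) w)) ((\b.(\h.b)) w)) (\f.(\g.(\c.(f (g c))))))
Alpha-equivalence: compare structure up to binder renaming.
Result: True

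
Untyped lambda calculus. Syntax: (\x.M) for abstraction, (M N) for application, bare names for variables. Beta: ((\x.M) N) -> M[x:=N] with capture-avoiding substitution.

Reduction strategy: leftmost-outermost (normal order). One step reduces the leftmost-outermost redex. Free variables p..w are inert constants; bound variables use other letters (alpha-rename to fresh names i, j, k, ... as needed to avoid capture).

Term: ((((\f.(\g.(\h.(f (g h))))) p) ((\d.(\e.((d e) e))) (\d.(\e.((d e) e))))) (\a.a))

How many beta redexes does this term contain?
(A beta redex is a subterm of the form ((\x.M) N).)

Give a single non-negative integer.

Term: ((((\f.(\g.(\h.(f (g h))))) p) ((\d.(\e.((d e) e))) (\d.(\e.((d e) e))))) (\a.a))
  Redex: ((\f.(\g.(\h.(f (g h))))) p)
  Redex: ((\d.(\e.((d e) e))) (\d.(\e.((d e) e))))
Total redexes: 2

Answer: 2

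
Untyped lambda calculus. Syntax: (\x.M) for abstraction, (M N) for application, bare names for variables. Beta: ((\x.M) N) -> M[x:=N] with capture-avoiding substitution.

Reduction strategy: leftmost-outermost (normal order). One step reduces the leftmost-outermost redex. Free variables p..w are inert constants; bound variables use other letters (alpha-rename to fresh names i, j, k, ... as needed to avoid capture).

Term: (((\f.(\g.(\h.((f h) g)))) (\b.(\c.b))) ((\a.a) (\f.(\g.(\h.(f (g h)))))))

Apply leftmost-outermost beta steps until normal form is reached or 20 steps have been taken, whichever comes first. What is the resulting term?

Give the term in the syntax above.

Step 0: (((\f.(\g.(\h.((f h) g)))) (\b.(\c.b))) ((\a.a) (\f.(\g.(\h.(f (g h)))))))
Step 1: ((\g.(\h.(((\b.(\c.b)) h) g))) ((\a.a) (\f.(\g.(\h.(f (g h)))))))
Step 2: (\h.(((\b.(\c.b)) h) ((\a.a) (\f.(\g.(\h.(f (g h))))))))
Step 3: (\h.((\c.h) ((\a.a) (\f.(\g.(\h.(f (g h))))))))
Step 4: (\h.h)

Answer: (\h.h)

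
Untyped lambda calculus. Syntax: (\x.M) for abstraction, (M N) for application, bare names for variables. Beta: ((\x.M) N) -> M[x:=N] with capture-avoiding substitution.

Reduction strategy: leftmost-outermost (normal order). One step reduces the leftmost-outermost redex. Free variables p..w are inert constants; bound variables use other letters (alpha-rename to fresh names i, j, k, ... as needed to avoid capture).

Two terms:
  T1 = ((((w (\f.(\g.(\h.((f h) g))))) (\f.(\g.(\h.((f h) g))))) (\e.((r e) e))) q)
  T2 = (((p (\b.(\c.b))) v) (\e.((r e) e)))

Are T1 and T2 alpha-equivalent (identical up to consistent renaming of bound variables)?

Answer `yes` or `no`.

Term 1: ((((w (\f.(\g.(\h.((f h) g))))) (\f.(\g.(\h.((f h) g))))) (\e.((r e) e))) q)
Term 2: (((p (\b.(\c.b))) v) (\e.((r e) e)))
Alpha-equivalence: compare structure up to binder renaming.
Result: False

Answer: no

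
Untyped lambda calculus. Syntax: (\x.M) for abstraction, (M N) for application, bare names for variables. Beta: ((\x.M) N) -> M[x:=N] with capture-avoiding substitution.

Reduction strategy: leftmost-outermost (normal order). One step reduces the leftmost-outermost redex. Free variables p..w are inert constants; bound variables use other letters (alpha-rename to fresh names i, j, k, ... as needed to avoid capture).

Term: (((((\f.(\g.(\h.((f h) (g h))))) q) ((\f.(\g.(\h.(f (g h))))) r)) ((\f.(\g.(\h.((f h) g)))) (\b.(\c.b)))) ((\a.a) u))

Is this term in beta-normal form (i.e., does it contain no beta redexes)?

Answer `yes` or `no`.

Answer: no

Derivation:
Term: (((((\f.(\g.(\h.((f h) (g h))))) q) ((\f.(\g.(\h.(f (g h))))) r)) ((\f.(\g.(\h.((f h) g)))) (\b.(\c.b)))) ((\a.a) u))
Found 4 beta redex(es).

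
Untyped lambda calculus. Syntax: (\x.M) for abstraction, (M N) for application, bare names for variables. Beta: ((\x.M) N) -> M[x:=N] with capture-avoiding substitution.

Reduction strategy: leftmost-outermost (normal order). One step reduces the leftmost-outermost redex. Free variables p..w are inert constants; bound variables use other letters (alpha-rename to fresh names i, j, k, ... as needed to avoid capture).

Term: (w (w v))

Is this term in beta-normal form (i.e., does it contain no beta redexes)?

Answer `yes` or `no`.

Answer: yes

Derivation:
Term: (w (w v))
No beta redexes found.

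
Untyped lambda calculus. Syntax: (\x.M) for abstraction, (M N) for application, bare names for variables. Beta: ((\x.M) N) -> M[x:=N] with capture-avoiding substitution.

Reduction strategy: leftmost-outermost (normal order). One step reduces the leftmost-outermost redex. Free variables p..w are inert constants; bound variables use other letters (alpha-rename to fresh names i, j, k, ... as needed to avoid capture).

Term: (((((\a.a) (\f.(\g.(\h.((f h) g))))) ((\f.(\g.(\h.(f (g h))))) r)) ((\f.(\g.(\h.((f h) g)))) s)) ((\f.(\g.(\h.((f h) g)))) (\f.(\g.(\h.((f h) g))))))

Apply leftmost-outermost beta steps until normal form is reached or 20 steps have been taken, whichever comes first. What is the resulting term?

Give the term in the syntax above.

Step 0: (((((\a.a) (\f.(\g.(\h.((f h) g))))) ((\f.(\g.(\h.(f (g h))))) r)) ((\f.(\g.(\h.((f h) g)))) s)) ((\f.(\g.(\h.((f h) g)))) (\f.(\g.(\h.((f h) g))))))
Step 1: ((((\f.(\g.(\h.((f h) g)))) ((\f.(\g.(\h.(f (g h))))) r)) ((\f.(\g.(\h.((f h) g)))) s)) ((\f.(\g.(\h.((f h) g)))) (\f.(\g.(\h.((f h) g))))))
Step 2: (((\g.(\h.((((\f.(\g.(\h.(f (g h))))) r) h) g))) ((\f.(\g.(\h.((f h) g)))) s)) ((\f.(\g.(\h.((f h) g)))) (\f.(\g.(\h.((f h) g))))))
Step 3: ((\h.((((\f.(\g.(\h.(f (g h))))) r) h) ((\f.(\g.(\h.((f h) g)))) s))) ((\f.(\g.(\h.((f h) g)))) (\f.(\g.(\h.((f h) g))))))
Step 4: ((((\f.(\g.(\h.(f (g h))))) r) ((\f.(\g.(\h.((f h) g)))) (\f.(\g.(\h.((f h) g)))))) ((\f.(\g.(\h.((f h) g)))) s))
Step 5: (((\g.(\h.(r (g h)))) ((\f.(\g.(\h.((f h) g)))) (\f.(\g.(\h.((f h) g)))))) ((\f.(\g.(\h.((f h) g)))) s))
Step 6: ((\h.(r (((\f.(\g.(\h.((f h) g)))) (\f.(\g.(\h.((f h) g))))) h))) ((\f.(\g.(\h.((f h) g)))) s))
Step 7: (r (((\f.(\g.(\h.((f h) g)))) (\f.(\g.(\h.((f h) g))))) ((\f.(\g.(\h.((f h) g)))) s)))
Step 8: (r ((\g.(\h.(((\f.(\g.(\h.((f h) g)))) h) g))) ((\f.(\g.(\h.((f h) g)))) s)))
Step 9: (r (\h.(((\f.(\g.(\h.((f h) g)))) h) ((\f.(\g.(\h.((f h) g)))) s))))
Step 10: (r (\h.((\g.(\i.((h i) g))) ((\f.(\g.(\h.((f h) g)))) s))))
Step 11: (r (\h.(\i.((h i) ((\f.(\g.(\h.((f h) g)))) s)))))
Step 12: (r (\h.(\i.((h i) (\g.(\h.((s h) g)))))))

Answer: (r (\h.(\i.((h i) (\g.(\h.((s h) g)))))))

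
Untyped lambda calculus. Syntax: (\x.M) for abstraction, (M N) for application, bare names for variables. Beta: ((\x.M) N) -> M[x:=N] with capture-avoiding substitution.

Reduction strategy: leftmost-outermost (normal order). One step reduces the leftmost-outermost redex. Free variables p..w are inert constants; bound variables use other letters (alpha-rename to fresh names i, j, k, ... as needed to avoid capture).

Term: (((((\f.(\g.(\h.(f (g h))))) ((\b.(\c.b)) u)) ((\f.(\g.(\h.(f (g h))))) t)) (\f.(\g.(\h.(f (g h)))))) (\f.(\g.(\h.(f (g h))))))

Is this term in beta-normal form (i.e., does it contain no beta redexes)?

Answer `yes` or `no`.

Term: (((((\f.(\g.(\h.(f (g h))))) ((\b.(\c.b)) u)) ((\f.(\g.(\h.(f (g h))))) t)) (\f.(\g.(\h.(f (g h)))))) (\f.(\g.(\h.(f (g h))))))
Found 3 beta redex(es).

Answer: no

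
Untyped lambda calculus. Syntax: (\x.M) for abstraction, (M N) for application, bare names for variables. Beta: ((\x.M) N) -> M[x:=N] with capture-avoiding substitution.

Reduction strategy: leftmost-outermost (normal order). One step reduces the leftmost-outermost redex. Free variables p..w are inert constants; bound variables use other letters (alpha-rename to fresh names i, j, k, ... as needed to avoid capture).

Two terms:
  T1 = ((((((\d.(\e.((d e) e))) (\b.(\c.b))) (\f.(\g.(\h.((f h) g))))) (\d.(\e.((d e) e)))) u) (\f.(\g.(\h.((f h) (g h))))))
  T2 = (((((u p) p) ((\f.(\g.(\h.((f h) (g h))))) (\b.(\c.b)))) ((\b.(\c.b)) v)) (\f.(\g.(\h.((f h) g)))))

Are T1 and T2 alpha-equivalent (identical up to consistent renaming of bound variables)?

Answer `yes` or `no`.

Answer: no

Derivation:
Term 1: ((((((\d.(\e.((d e) e))) (\b.(\c.b))) (\f.(\g.(\h.((f h) g))))) (\d.(\e.((d e) e)))) u) (\f.(\g.(\h.((f h) (g h))))))
Term 2: (((((u p) p) ((\f.(\g.(\h.((f h) (g h))))) (\b.(\c.b)))) ((\b.(\c.b)) v)) (\f.(\g.(\h.((f h) g)))))
Alpha-equivalence: compare structure up to binder renaming.
Result: False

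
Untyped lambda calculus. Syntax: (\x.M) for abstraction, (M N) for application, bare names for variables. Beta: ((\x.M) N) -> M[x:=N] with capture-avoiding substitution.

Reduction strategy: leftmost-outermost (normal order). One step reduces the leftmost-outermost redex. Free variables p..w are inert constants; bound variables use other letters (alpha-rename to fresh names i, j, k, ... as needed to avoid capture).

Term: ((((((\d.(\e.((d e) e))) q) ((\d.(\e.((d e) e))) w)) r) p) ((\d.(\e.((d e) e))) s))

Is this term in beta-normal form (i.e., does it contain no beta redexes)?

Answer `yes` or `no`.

Term: ((((((\d.(\e.((d e) e))) q) ((\d.(\e.((d e) e))) w)) r) p) ((\d.(\e.((d e) e))) s))
Found 3 beta redex(es).

Answer: no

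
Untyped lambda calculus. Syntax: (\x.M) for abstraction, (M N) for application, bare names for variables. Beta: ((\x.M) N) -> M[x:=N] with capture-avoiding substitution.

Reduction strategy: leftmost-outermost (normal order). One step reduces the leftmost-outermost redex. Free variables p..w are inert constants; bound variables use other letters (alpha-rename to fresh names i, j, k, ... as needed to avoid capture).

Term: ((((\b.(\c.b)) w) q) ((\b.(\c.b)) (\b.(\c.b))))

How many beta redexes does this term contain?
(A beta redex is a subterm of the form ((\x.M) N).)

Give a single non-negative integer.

Answer: 2

Derivation:
Term: ((((\b.(\c.b)) w) q) ((\b.(\c.b)) (\b.(\c.b))))
  Redex: ((\b.(\c.b)) w)
  Redex: ((\b.(\c.b)) (\b.(\c.b)))
Total redexes: 2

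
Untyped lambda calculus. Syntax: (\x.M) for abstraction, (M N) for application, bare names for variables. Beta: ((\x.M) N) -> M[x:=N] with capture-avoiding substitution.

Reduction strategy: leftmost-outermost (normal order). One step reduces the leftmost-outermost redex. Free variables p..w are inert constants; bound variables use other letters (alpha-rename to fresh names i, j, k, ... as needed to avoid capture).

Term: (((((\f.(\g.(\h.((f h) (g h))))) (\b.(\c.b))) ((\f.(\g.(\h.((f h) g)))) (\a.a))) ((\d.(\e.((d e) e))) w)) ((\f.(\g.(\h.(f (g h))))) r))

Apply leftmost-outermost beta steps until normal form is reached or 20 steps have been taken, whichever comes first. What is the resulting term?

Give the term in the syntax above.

Answer: ((w (\g.(\h.(r (g h))))) (\g.(\h.(r (g h)))))

Derivation:
Step 0: (((((\f.(\g.(\h.((f h) (g h))))) (\b.(\c.b))) ((\f.(\g.(\h.((f h) g)))) (\a.a))) ((\d.(\e.((d e) e))) w)) ((\f.(\g.(\h.(f (g h))))) r))
Step 1: ((((\g.(\h.(((\b.(\c.b)) h) (g h)))) ((\f.(\g.(\h.((f h) g)))) (\a.a))) ((\d.(\e.((d e) e))) w)) ((\f.(\g.(\h.(f (g h))))) r))
Step 2: (((\h.(((\b.(\c.b)) h) (((\f.(\g.(\h.((f h) g)))) (\a.a)) h))) ((\d.(\e.((d e) e))) w)) ((\f.(\g.(\h.(f (g h))))) r))
Step 3: ((((\b.(\c.b)) ((\d.(\e.((d e) e))) w)) (((\f.(\g.(\h.((f h) g)))) (\a.a)) ((\d.(\e.((d e) e))) w))) ((\f.(\g.(\h.(f (g h))))) r))
Step 4: (((\c.((\d.(\e.((d e) e))) w)) (((\f.(\g.(\h.((f h) g)))) (\a.a)) ((\d.(\e.((d e) e))) w))) ((\f.(\g.(\h.(f (g h))))) r))
Step 5: (((\d.(\e.((d e) e))) w) ((\f.(\g.(\h.(f (g h))))) r))
Step 6: ((\e.((w e) e)) ((\f.(\g.(\h.(f (g h))))) r))
Step 7: ((w ((\f.(\g.(\h.(f (g h))))) r)) ((\f.(\g.(\h.(f (g h))))) r))
Step 8: ((w (\g.(\h.(r (g h))))) ((\f.(\g.(\h.(f (g h))))) r))
Step 9: ((w (\g.(\h.(r (g h))))) (\g.(\h.(r (g h)))))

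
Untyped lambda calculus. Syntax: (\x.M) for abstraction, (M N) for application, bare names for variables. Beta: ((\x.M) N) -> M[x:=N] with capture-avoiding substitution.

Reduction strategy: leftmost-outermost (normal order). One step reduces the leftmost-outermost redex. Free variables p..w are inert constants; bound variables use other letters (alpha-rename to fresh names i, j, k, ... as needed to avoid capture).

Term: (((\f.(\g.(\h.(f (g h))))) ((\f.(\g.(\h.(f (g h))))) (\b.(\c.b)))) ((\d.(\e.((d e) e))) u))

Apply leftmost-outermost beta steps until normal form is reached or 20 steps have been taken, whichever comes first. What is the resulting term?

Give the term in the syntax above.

Answer: (\h.(\i.(\c.(((u h) h) i))))

Derivation:
Step 0: (((\f.(\g.(\h.(f (g h))))) ((\f.(\g.(\h.(f (g h))))) (\b.(\c.b)))) ((\d.(\e.((d e) e))) u))
Step 1: ((\g.(\h.(((\f.(\g.(\h.(f (g h))))) (\b.(\c.b))) (g h)))) ((\d.(\e.((d e) e))) u))
Step 2: (\h.(((\f.(\g.(\h.(f (g h))))) (\b.(\c.b))) (((\d.(\e.((d e) e))) u) h)))
Step 3: (\h.((\g.(\h.((\b.(\c.b)) (g h)))) (((\d.(\e.((d e) e))) u) h)))
Step 4: (\h.(\i.((\b.(\c.b)) ((((\d.(\e.((d e) e))) u) h) i))))
Step 5: (\h.(\i.(\c.((((\d.(\e.((d e) e))) u) h) i))))
Step 6: (\h.(\i.(\c.(((\e.((u e) e)) h) i))))
Step 7: (\h.(\i.(\c.(((u h) h) i))))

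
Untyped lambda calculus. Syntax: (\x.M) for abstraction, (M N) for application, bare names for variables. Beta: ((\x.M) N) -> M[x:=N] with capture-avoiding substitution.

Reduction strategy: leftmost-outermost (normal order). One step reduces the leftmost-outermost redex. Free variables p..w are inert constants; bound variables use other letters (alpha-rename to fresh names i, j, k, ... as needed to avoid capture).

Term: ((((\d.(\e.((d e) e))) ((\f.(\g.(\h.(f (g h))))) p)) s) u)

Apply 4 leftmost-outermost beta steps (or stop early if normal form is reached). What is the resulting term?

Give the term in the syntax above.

Step 0: ((((\d.(\e.((d e) e))) ((\f.(\g.(\h.(f (g h))))) p)) s) u)
Step 1: (((\e.((((\f.(\g.(\h.(f (g h))))) p) e) e)) s) u)
Step 2: (((((\f.(\g.(\h.(f (g h))))) p) s) s) u)
Step 3: ((((\g.(\h.(p (g h)))) s) s) u)
Step 4: (((\h.(p (s h))) s) u)

Answer: (((\h.(p (s h))) s) u)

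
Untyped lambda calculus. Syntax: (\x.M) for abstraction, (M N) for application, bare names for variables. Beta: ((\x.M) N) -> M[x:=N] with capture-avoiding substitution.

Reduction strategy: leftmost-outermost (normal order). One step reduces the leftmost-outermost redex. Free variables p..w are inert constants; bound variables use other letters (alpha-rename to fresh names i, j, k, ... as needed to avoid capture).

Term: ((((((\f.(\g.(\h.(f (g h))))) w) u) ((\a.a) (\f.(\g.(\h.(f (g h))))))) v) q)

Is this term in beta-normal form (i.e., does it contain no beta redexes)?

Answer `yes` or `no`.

Term: ((((((\f.(\g.(\h.(f (g h))))) w) u) ((\a.a) (\f.(\g.(\h.(f (g h))))))) v) q)
Found 2 beta redex(es).

Answer: no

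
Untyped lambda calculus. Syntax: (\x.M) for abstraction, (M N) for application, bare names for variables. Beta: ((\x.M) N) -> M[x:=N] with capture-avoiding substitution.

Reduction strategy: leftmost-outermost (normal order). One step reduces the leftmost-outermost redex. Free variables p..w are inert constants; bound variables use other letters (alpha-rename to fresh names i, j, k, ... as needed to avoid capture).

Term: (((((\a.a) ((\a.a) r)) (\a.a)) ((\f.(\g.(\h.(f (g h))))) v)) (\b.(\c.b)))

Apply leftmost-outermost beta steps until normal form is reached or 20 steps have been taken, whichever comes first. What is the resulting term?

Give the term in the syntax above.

Step 0: (((((\a.a) ((\a.a) r)) (\a.a)) ((\f.(\g.(\h.(f (g h))))) v)) (\b.(\c.b)))
Step 1: (((((\a.a) r) (\a.a)) ((\f.(\g.(\h.(f (g h))))) v)) (\b.(\c.b)))
Step 2: (((r (\a.a)) ((\f.(\g.(\h.(f (g h))))) v)) (\b.(\c.b)))
Step 3: (((r (\a.a)) (\g.(\h.(v (g h))))) (\b.(\c.b)))

Answer: (((r (\a.a)) (\g.(\h.(v (g h))))) (\b.(\c.b)))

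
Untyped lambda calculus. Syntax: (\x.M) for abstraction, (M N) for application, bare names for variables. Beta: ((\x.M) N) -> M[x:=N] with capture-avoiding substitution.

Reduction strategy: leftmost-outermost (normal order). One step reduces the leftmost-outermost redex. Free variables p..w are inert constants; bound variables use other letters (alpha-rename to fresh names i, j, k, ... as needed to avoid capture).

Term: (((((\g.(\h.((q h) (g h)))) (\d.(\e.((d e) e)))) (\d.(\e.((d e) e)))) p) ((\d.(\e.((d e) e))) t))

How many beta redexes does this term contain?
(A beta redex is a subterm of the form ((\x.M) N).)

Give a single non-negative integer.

Term: (((((\g.(\h.((q h) (g h)))) (\d.(\e.((d e) e)))) (\d.(\e.((d e) e)))) p) ((\d.(\e.((d e) e))) t))
  Redex: ((\g.(\h.((q h) (g h)))) (\d.(\e.((d e) e))))
  Redex: ((\d.(\e.((d e) e))) t)
Total redexes: 2

Answer: 2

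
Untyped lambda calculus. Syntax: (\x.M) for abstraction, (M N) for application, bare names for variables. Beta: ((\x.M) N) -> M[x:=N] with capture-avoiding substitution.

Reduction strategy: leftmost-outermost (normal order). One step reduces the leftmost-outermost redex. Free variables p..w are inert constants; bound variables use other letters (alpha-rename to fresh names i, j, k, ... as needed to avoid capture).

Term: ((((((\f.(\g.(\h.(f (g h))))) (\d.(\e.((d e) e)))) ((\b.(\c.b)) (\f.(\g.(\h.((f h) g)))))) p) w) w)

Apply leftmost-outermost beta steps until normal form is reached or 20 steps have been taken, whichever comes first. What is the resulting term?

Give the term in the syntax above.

Answer: ((w w) w)

Derivation:
Step 0: ((((((\f.(\g.(\h.(f (g h))))) (\d.(\e.((d e) e)))) ((\b.(\c.b)) (\f.(\g.(\h.((f h) g)))))) p) w) w)
Step 1: (((((\g.(\h.((\d.(\e.((d e) e))) (g h)))) ((\b.(\c.b)) (\f.(\g.(\h.((f h) g)))))) p) w) w)
Step 2: ((((\h.((\d.(\e.((d e) e))) (((\b.(\c.b)) (\f.(\g.(\h.((f h) g))))) h))) p) w) w)
Step 3: ((((\d.(\e.((d e) e))) (((\b.(\c.b)) (\f.(\g.(\h.((f h) g))))) p)) w) w)
Step 4: (((\e.(((((\b.(\c.b)) (\f.(\g.(\h.((f h) g))))) p) e) e)) w) w)
Step 5: ((((((\b.(\c.b)) (\f.(\g.(\h.((f h) g))))) p) w) w) w)
Step 6: (((((\c.(\f.(\g.(\h.((f h) g))))) p) w) w) w)
Step 7: ((((\f.(\g.(\h.((f h) g)))) w) w) w)
Step 8: (((\g.(\h.((w h) g))) w) w)
Step 9: ((\h.((w h) w)) w)
Step 10: ((w w) w)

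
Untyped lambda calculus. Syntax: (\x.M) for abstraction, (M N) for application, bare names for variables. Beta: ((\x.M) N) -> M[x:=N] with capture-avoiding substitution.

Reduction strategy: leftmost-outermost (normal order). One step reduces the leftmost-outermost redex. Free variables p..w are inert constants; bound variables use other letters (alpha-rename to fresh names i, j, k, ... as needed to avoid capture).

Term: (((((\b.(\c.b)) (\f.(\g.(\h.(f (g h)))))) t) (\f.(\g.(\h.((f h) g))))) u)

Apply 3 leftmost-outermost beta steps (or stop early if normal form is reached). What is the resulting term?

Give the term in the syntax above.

Step 0: (((((\b.(\c.b)) (\f.(\g.(\h.(f (g h)))))) t) (\f.(\g.(\h.((f h) g))))) u)
Step 1: ((((\c.(\f.(\g.(\h.(f (g h)))))) t) (\f.(\g.(\h.((f h) g))))) u)
Step 2: (((\f.(\g.(\h.(f (g h))))) (\f.(\g.(\h.((f h) g))))) u)
Step 3: ((\g.(\h.((\f.(\g.(\h.((f h) g)))) (g h)))) u)

Answer: ((\g.(\h.((\f.(\g.(\h.((f h) g)))) (g h)))) u)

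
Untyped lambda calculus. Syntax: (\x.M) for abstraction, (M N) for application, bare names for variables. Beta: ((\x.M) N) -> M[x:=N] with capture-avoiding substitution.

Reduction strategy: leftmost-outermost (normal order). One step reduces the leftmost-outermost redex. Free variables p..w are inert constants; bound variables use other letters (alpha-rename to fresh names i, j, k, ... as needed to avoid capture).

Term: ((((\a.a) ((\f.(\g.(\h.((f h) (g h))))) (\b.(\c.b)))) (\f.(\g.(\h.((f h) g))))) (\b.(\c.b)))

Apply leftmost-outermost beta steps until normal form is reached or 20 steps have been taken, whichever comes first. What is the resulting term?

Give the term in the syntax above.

Answer: (\b.(\c.b))

Derivation:
Step 0: ((((\a.a) ((\f.(\g.(\h.((f h) (g h))))) (\b.(\c.b)))) (\f.(\g.(\h.((f h) g))))) (\b.(\c.b)))
Step 1: ((((\f.(\g.(\h.((f h) (g h))))) (\b.(\c.b))) (\f.(\g.(\h.((f h) g))))) (\b.(\c.b)))
Step 2: (((\g.(\h.(((\b.(\c.b)) h) (g h)))) (\f.(\g.(\h.((f h) g))))) (\b.(\c.b)))
Step 3: ((\h.(((\b.(\c.b)) h) ((\f.(\g.(\h.((f h) g)))) h))) (\b.(\c.b)))
Step 4: (((\b.(\c.b)) (\b.(\c.b))) ((\f.(\g.(\h.((f h) g)))) (\b.(\c.b))))
Step 5: ((\c.(\b.(\c.b))) ((\f.(\g.(\h.((f h) g)))) (\b.(\c.b))))
Step 6: (\b.(\c.b))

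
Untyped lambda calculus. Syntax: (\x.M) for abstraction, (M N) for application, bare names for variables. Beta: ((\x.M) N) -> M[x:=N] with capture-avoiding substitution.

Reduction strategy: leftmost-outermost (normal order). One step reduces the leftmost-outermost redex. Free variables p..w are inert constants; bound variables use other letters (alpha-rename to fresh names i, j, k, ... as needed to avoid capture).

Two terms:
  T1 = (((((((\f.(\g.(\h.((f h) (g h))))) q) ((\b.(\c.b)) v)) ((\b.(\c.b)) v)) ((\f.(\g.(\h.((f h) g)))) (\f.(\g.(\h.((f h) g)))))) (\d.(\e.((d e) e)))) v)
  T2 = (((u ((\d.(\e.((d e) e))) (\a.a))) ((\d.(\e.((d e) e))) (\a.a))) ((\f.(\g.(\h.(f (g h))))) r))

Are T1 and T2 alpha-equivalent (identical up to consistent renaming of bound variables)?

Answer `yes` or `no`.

Term 1: (((((((\f.(\g.(\h.((f h) (g h))))) q) ((\b.(\c.b)) v)) ((\b.(\c.b)) v)) ((\f.(\g.(\h.((f h) g)))) (\f.(\g.(\h.((f h) g)))))) (\d.(\e.((d e) e)))) v)
Term 2: (((u ((\d.(\e.((d e) e))) (\a.a))) ((\d.(\e.((d e) e))) (\a.a))) ((\f.(\g.(\h.(f (g h))))) r))
Alpha-equivalence: compare structure up to binder renaming.
Result: False

Answer: no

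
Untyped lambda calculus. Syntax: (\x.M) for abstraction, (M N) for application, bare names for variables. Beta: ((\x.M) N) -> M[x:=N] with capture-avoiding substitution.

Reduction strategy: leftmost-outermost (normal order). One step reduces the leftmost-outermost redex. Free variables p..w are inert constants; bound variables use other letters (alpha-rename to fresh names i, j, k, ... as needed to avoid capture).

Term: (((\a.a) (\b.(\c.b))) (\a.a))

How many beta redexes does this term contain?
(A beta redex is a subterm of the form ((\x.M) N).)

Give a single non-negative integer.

Term: (((\a.a) (\b.(\c.b))) (\a.a))
  Redex: ((\a.a) (\b.(\c.b)))
Total redexes: 1

Answer: 1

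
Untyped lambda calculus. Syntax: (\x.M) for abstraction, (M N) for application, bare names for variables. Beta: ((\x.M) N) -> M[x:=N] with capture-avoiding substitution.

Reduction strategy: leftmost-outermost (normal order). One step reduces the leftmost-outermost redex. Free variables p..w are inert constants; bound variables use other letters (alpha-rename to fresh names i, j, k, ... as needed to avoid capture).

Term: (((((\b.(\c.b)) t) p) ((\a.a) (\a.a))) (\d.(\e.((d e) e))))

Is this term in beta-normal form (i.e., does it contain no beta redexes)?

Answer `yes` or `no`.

Term: (((((\b.(\c.b)) t) p) ((\a.a) (\a.a))) (\d.(\e.((d e) e))))
Found 2 beta redex(es).

Answer: no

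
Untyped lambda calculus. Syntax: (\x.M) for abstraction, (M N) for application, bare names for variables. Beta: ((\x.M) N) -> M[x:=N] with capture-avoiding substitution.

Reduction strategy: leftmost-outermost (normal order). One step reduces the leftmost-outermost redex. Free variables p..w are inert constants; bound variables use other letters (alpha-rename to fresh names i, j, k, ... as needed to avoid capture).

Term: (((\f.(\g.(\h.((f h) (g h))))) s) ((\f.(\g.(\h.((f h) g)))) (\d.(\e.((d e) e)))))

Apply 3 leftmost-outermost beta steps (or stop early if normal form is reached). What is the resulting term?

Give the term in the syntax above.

Answer: (\h.((s h) ((\g.(\h.(((\d.(\e.((d e) e))) h) g))) h)))

Derivation:
Step 0: (((\f.(\g.(\h.((f h) (g h))))) s) ((\f.(\g.(\h.((f h) g)))) (\d.(\e.((d e) e)))))
Step 1: ((\g.(\h.((s h) (g h)))) ((\f.(\g.(\h.((f h) g)))) (\d.(\e.((d e) e)))))
Step 2: (\h.((s h) (((\f.(\g.(\h.((f h) g)))) (\d.(\e.((d e) e)))) h)))
Step 3: (\h.((s h) ((\g.(\h.(((\d.(\e.((d e) e))) h) g))) h)))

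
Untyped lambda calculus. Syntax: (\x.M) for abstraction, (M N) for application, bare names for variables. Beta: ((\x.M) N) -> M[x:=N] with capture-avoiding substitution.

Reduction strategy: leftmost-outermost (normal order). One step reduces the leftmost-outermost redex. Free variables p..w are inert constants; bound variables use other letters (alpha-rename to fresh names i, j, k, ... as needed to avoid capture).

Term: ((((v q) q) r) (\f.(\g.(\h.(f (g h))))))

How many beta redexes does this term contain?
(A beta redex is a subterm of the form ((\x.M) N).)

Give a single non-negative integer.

Term: ((((v q) q) r) (\f.(\g.(\h.(f (g h))))))
  (no redexes)
Total redexes: 0

Answer: 0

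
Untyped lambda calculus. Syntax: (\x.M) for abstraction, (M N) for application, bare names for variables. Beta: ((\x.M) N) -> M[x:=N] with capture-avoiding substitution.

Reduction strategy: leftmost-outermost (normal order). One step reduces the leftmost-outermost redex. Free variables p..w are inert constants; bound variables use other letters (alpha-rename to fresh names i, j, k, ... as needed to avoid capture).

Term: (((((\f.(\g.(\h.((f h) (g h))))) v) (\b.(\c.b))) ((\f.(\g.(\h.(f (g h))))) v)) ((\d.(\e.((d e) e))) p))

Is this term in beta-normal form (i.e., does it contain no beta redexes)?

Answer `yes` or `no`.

Term: (((((\f.(\g.(\h.((f h) (g h))))) v) (\b.(\c.b))) ((\f.(\g.(\h.(f (g h))))) v)) ((\d.(\e.((d e) e))) p))
Found 3 beta redex(es).

Answer: no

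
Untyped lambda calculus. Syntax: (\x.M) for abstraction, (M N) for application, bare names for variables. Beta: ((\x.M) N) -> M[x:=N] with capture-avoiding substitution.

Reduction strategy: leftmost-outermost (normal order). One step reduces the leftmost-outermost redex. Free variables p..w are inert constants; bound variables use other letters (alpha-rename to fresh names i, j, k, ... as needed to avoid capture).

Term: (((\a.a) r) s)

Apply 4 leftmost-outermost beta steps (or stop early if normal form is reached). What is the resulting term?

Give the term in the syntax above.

Step 0: (((\a.a) r) s)
Step 1: (r s)
Step 2: (normal form reached)

Answer: (r s)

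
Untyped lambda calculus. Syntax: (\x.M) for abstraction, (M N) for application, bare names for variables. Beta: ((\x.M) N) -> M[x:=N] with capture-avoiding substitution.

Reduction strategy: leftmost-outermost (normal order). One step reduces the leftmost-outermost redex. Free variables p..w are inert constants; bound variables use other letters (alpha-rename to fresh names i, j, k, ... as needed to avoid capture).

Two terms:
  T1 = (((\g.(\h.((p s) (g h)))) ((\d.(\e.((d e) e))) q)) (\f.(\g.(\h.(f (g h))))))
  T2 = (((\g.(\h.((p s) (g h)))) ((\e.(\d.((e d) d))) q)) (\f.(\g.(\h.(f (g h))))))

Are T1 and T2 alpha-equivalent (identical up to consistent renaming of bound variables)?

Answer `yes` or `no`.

Term 1: (((\g.(\h.((p s) (g h)))) ((\d.(\e.((d e) e))) q)) (\f.(\g.(\h.(f (g h))))))
Term 2: (((\g.(\h.((p s) (g h)))) ((\e.(\d.((e d) d))) q)) (\f.(\g.(\h.(f (g h))))))
Alpha-equivalence: compare structure up to binder renaming.
Result: True

Answer: yes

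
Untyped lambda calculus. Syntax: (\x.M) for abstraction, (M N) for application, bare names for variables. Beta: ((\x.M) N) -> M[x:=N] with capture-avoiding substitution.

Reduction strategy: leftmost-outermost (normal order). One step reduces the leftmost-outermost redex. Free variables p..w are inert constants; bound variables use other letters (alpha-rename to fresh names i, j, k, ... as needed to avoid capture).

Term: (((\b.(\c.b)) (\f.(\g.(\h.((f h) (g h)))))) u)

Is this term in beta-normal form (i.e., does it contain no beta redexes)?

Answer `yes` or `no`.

Answer: no

Derivation:
Term: (((\b.(\c.b)) (\f.(\g.(\h.((f h) (g h)))))) u)
Found 1 beta redex(es).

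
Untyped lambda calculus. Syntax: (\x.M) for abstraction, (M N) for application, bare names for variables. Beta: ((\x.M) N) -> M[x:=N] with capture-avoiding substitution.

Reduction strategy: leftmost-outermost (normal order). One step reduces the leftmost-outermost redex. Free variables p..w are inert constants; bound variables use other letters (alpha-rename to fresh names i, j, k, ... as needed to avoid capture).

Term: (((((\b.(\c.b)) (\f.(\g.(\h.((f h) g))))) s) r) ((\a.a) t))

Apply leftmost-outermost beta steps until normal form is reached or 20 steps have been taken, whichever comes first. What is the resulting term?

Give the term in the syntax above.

Answer: (\h.((r h) t))

Derivation:
Step 0: (((((\b.(\c.b)) (\f.(\g.(\h.((f h) g))))) s) r) ((\a.a) t))
Step 1: ((((\c.(\f.(\g.(\h.((f h) g))))) s) r) ((\a.a) t))
Step 2: (((\f.(\g.(\h.((f h) g)))) r) ((\a.a) t))
Step 3: ((\g.(\h.((r h) g))) ((\a.a) t))
Step 4: (\h.((r h) ((\a.a) t)))
Step 5: (\h.((r h) t))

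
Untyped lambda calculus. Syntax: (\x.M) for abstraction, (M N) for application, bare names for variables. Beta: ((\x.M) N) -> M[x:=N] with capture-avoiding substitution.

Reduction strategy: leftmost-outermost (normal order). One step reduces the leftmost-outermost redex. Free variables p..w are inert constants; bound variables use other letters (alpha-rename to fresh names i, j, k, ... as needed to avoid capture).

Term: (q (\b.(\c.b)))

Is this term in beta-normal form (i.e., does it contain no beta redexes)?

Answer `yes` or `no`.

Answer: yes

Derivation:
Term: (q (\b.(\c.b)))
No beta redexes found.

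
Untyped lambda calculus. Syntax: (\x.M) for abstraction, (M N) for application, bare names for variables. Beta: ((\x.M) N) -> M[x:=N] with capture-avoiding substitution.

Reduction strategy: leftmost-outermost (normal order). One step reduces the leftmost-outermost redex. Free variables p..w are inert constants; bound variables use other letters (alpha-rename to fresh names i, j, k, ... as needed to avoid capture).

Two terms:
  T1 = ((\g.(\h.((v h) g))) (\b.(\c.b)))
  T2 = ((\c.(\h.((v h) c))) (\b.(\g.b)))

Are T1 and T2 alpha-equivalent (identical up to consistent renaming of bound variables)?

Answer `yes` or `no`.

Answer: yes

Derivation:
Term 1: ((\g.(\h.((v h) g))) (\b.(\c.b)))
Term 2: ((\c.(\h.((v h) c))) (\b.(\g.b)))
Alpha-equivalence: compare structure up to binder renaming.
Result: True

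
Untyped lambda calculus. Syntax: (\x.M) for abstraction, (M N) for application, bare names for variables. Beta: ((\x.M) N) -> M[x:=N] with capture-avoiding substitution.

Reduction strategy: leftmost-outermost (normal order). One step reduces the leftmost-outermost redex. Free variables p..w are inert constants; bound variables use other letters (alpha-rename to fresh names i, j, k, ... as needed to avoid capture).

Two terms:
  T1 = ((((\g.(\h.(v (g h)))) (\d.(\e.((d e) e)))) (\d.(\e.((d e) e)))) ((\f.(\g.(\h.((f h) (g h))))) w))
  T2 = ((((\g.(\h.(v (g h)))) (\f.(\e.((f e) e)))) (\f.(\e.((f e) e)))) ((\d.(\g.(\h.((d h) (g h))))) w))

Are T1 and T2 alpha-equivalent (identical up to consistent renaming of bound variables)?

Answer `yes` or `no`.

Term 1: ((((\g.(\h.(v (g h)))) (\d.(\e.((d e) e)))) (\d.(\e.((d e) e)))) ((\f.(\g.(\h.((f h) (g h))))) w))
Term 2: ((((\g.(\h.(v (g h)))) (\f.(\e.((f e) e)))) (\f.(\e.((f e) e)))) ((\d.(\g.(\h.((d h) (g h))))) w))
Alpha-equivalence: compare structure up to binder renaming.
Result: True

Answer: yes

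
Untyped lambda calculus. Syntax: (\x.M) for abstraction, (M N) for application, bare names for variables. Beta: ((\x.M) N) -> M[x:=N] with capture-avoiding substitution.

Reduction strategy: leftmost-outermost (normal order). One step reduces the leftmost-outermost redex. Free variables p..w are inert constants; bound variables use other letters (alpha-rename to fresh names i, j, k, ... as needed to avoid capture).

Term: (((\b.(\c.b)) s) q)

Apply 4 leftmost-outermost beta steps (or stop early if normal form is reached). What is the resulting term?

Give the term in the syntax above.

Answer: s

Derivation:
Step 0: (((\b.(\c.b)) s) q)
Step 1: ((\c.s) q)
Step 2: s
Step 3: (normal form reached)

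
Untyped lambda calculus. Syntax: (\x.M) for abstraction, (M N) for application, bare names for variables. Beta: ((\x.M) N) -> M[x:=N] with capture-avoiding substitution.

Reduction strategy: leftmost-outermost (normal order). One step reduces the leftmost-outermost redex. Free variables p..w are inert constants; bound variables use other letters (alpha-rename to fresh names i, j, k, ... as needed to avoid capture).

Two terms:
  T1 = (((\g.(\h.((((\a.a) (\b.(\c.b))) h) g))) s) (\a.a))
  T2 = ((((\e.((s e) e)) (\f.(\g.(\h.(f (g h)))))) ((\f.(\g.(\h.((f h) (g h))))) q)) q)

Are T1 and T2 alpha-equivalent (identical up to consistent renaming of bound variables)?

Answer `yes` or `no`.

Answer: no

Derivation:
Term 1: (((\g.(\h.((((\a.a) (\b.(\c.b))) h) g))) s) (\a.a))
Term 2: ((((\e.((s e) e)) (\f.(\g.(\h.(f (g h)))))) ((\f.(\g.(\h.((f h) (g h))))) q)) q)
Alpha-equivalence: compare structure up to binder renaming.
Result: False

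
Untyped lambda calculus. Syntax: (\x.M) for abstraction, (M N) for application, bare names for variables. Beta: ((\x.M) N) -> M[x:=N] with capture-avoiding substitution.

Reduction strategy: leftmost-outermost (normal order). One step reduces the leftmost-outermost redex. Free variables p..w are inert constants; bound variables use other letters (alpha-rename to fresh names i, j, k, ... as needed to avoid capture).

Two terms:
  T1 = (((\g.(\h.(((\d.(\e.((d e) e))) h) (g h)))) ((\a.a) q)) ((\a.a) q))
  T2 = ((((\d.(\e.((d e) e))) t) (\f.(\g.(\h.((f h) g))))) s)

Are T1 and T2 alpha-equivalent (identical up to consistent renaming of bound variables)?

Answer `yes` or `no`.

Answer: no

Derivation:
Term 1: (((\g.(\h.(((\d.(\e.((d e) e))) h) (g h)))) ((\a.a) q)) ((\a.a) q))
Term 2: ((((\d.(\e.((d e) e))) t) (\f.(\g.(\h.((f h) g))))) s)
Alpha-equivalence: compare structure up to binder renaming.
Result: False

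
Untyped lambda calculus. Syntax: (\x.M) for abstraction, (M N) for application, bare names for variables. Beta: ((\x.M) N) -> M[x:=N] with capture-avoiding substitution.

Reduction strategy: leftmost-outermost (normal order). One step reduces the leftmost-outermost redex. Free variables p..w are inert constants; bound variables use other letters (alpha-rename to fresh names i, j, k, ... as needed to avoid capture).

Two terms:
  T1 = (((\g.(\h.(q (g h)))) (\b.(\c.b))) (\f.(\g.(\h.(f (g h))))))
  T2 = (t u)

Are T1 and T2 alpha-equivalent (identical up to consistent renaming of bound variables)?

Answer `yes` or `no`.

Answer: no

Derivation:
Term 1: (((\g.(\h.(q (g h)))) (\b.(\c.b))) (\f.(\g.(\h.(f (g h))))))
Term 2: (t u)
Alpha-equivalence: compare structure up to binder renaming.
Result: False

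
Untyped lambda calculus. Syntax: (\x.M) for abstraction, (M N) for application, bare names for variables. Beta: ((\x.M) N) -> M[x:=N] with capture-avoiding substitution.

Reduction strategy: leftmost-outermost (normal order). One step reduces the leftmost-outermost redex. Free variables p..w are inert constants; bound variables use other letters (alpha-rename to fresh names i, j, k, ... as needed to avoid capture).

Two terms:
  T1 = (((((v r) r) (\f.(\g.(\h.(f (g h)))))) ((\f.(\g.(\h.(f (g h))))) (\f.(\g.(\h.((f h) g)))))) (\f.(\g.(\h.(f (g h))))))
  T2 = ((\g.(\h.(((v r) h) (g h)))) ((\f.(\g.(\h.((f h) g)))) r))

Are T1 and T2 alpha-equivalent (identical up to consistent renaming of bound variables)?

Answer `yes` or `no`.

Answer: no

Derivation:
Term 1: (((((v r) r) (\f.(\g.(\h.(f (g h)))))) ((\f.(\g.(\h.(f (g h))))) (\f.(\g.(\h.((f h) g)))))) (\f.(\g.(\h.(f (g h))))))
Term 2: ((\g.(\h.(((v r) h) (g h)))) ((\f.(\g.(\h.((f h) g)))) r))
Alpha-equivalence: compare structure up to binder renaming.
Result: False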